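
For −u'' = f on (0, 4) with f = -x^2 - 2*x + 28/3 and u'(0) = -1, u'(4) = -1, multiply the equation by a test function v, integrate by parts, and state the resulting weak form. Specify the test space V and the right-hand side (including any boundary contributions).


V = H^1(0, 4) (v unrestricted at boundary; u is determined up to an additive constant); weak form: ∫_0^4 u'v' dx = ∫_0^4 (-x^2 - 2*x + 28/3) v dx − v(4) + v(0) for all v ∈ V.

Multiply both sides by a test function v and integrate from 0 to 4:
  ∫_0^4 −u''(x) v(x) dx = ∫_0^4 f(x) v(x) dx.
Integrate the LHS by parts once:
  ∫_0^4 −u'' v dx = −[u'(x) v(x)]_0^4 + ∫_0^4 u'(x) v'(x) dx.
Thus ∫_0^4 u'(x) v'(x) dx = ∫_0^4 f(x) v(x) dx + [u'(x) v(x)]_0^4.
Choose V so that boundary terms are either known or forced to vanish.
u has inhomogeneous Neumann u'(0) = -1, u'(4) = -1. [u' v]_0^4 = (-1)·v(4) − (-1)·v(0) = − v(4) + v(0). Take V = H^1(0, 4); boundary term becomes part of RHS.
Weak formulation: find u (satisfying any essential BC) such that ∫_0^4 u'(x) v'(x) dx = ∫_0^4 f v dx − v(4) + v(0) for all v ∈ V (Neumann data are natural BCs: they enter the RHS as boundary terms).
Substituting f(x) = -x^2 - 2*x + 28/3, the right-hand side is ∫_0^4 (-x^2 - 2*x + 28/3) v dx − v(4) + v(0).
Compatibility check (pure Neumann): taking v ≡ 1 ∈ V gives 0 = ∫_0^4 f dx + (-1) − (-1), i.e. ∫_0^4 f dx must equal u'(0) − u'(4) = 0. Indeed ∫_0^4 (-x^2 - 2*x + 28/3) dx = 0, so the data are compatible. The solution is then unique only up to an additive constant (fix it e.g. by requiring ∫_0^4 u dx = 0).


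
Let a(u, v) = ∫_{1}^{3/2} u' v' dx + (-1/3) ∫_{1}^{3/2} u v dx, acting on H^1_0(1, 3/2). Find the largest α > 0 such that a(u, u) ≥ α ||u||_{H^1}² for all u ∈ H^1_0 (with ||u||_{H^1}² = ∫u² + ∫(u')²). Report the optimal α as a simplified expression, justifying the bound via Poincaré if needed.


α = (-1 + 12*π^2)/(3*(1 + 4*π^2))

Coercivity of a(·,·) on H^1_0(1, 3/2) means a(u, u) ≥ α ||u||_{H^1}² for every u ∈ H^1_0.
The interval has length L = 1/2, and Poincaré/coercivity depend only on L. Here a(u, u) = ∫(u')² + (-1/3)·∫u².
Here c = -1/3 < 0 with |c| < (π/L)² = 4*π^2, so coercivity still holds. The condition a(u,u) ≥ α||u||_{H^1}² reads (1−α)∫(u')² ≥ (α−c)∫u². Any admissible α is ≤ 1 (rapidly oscillating u have ∫u²/∫(u')² → 0), and α = 1 would force 0 ≥ (1−c)∫u², impossible since c < 1; so 1−α > 0. By the sharp Poincaré inequality on H^1_0 of an interval of length L, ∫(u')² ≥ (π/L)²∫u² with equality for the first sine mode sin(π(x−x₀)/L) (x₀ the left endpoint), so the inequality holds for all u iff (1−α)(π/L)² ≥ α − c, i.e. α ≤ ((π/L)² + c)/((π/L)² + 1) = (1 + c(L/π)²)/(1 + (L/π)²). (Direct route, valid since c ≤ 0: Poincaré gives c∫u² ≥ c(L/π)²∫(u')², so a(u,u) ≥ (1 + c(L/π)²)∫(u')², while ||u||_{H^1}² ≤ (1 + (L/π)²)∫(u')²; dividing yields the same α.) With (π/L)² = 4*π^2 and c = -1/3, the largest admissible constant is α = ((π/L)² + c)/((π/L)² + 1).
Simplifying, α = (-1 + 12*π^2)/(3*(1 + 4*π^2)).


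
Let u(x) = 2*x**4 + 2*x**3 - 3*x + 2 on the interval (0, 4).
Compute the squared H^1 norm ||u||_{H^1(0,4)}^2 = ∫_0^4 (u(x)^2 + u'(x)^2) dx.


||u||_{H^1}^2 = 126605084/315

The H^1 norm (squared) on an interval (0, L) is
  ||u||_{H^1}^2 = ∫_0^L u(x)^2 dx + ∫_0^L u'(x)^2 dx.
Compute u'(x) = 8*x**3 + 6*x**2 - 3.
Then u(x)^2 = 4*x**8 + 8*x**7 + 4*x**6 - 12*x**5 - 4*x**4 + 8*x**3 + 9*x**2 - 12*x + 4 and u'(x)^2 = 64*x**6 + 96*x**5 + 36*x**4 - 48*x**3 - 36*x**2 + 9.
Integrate each monomial from 0 to 4 using ∫_0^4 c·x^n dx = c·4^(n+1)/(n+1):
  ∫_0^4 u(x)^2 dx = ∫_0^4 (4*x^8 + 8*x^7 + 4*x^6 - 12*x^5 - 4*x^4 + 8*x^3 + 9*x^2 - 12*x + 4) dx. Term by term:
    ∫_0^4 4*x^8 dx = 1048576/9;  ∫_0^4 8*x^7 dx = 65536;  ∫_0^4 4*x^6 dx = 65536/7;
    ∫_0^4 -12*x^5 dx = -8192;  ∫_0^4 -4*x^4 dx = -4096/5;  ∫_0^4 8*x^3 dx = 512;
    ∫_0^4 9*x^2 dx = 192;  ∫_0^4 -12*x dx = -96;  ∫_0^4 4 dx = 16.
  Sum: 1048576/9 + 65536 + 65536/7 − 8192 − 4096/5 + 512 + 192 − 96 + 16 = 57651152/315.
  ∫_0^4 u'(x)^2 dx = ∫_0^4 (64*x^6 + 96*x^5 + 36*x^4 - 48*x^3 - 36*x^2 + 9) dx. Term by term:
    ∫_0^4 64*x^6 dx = 1048576/7;  ∫_0^4 96*x^5 dx = 65536;  ∫_0^4 36*x^4 dx = 36864/5;
    ∫_0^4 -48*x^3 dx = -3072;  ∫_0^4 -36*x^2 dx = -768;  ∫_0^4 9 dx = 36.
  Sum: 1048576/7 + 65536 + 36864/5 − 3072 − 768 + 36 = 7661548/35.
Adding: ||u||_{H^1}^2 = 57651152/315 + 7661548/35 = 126605084/315.


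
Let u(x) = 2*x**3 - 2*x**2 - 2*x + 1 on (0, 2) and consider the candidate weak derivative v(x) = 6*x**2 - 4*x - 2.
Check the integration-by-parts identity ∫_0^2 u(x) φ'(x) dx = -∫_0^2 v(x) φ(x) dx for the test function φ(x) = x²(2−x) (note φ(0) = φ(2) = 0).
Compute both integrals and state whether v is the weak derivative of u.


LHS = -56/15, RHS = -56/15. Yes, v = u' weakly.

u(x) = 2*x**3 - 2*x**2 - 2*x + 1, classical derivative u'(x) = 6*x**2 - 4*x - 2.
φ(x) = x²(2−x), so φ'(x) = x*(4 - 3*x).
Note φ(0) = φ(2) = 0, so the boundary term u·φ vanishes.
LHS = ∫_0^2 u(x) φ'(x) dx = ∫_0^2 (-6*x^5 + 14*x^4 - 2*x^3 - 11*x^2 + 4*x) dx. Term by term:
  ∫_0^2 -6*x^5 dx = -64;  ∫_0^2 14*x^4 dx = 448/5;  ∫_0^2 -2*x^3 dx = -8;
  ∫_0^2 -11*x^2 dx = -88/3;  ∫_0^2 4*x dx = 8.
Sum: -64 + 448/5 − 8 − 88/3 + 8 = -56/15.
So LHS = -56/15.
∫_0^2 v(x) φ(x) dx = ∫_0^2 (-6*x^5 + 16*x^4 - 6*x^3 - 4*x^2) dx. Term by term:
  ∫_0^2 -6*x^5 dx = -64;  ∫_0^2 16*x^4 dx = 512/5;  ∫_0^2 -6*x^3 dx = -24;
  ∫_0^2 -4*x^2 dx = -32/3.
Sum: -64 + 512/5 − 24 − 32/3 = 56/15.
So RHS = -∫_0^2 v(x) φ(x) dx = -56/15.
LHS = RHS, so the identity holds for this test φ.
Moreover u is smooth here and v(x) = u'(x) = 6*x**2 - 4*x - 2 pointwise, so the identity holds for every test function. Hence v is the weak derivative of u.


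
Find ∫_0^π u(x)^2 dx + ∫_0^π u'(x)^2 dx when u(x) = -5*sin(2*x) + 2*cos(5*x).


||u||_{H^1(0,π)}^2 = 2080/21 + 229*π/2

u'(x) = -10*sin(5*x) - 10*cos(2*x).
Expand u² and (u')² and integrate term by term on (0, π), using: for integers n ≥ 1, ∫_0^π sin²(nx) dx = ∫_0^π cos²(nx) dx = π/2; for n ≠ n', ∫_0^π sin(nx)sin(n'x) dx = ∫_0^π cos(nx)cos(n'x) dx = 0; and by product-to-sum, ∫_0^π sin(nx)cos(n'x) dx = ½∫_0^π [sin((n+n')x) + sin((n−n')x)] dx, which is 0 when n+n' is even and 2n/(n²−n'²) when n+n' is odd (it need not vanish on (0, π)).
  u² squared terms: (-5)²·∫sin(2x)² dx = 25·π/2 = 25*π/2;  (2)²·∫cos(5x)² dx = 4·π/2 = 2*π.
  u² cross terms: 2·(-5)·(2)·∫sin(2x)·cos(5x) dx = -20·(-4/21) = 80/21.
  So ∫_0^π u² dx = 25*π/2 + 2*π + 80/21 = 80/21 + 29*π/2.
  (u')² squared terms: (-10)²·∫cos(2x)² dx = 100·π/2 = 50*π;  (-10)²·∫sin(5x)² dx = 100·π/2 = 50*π.
  (u')² cross terms: 2·(-10)·(-10)·∫cos(2x)·sin(5x) dx = 200·(10/21) = 2000/21.
  So ∫_0^π (u')² dx = 50*π + 50*π + 2000/21 = 2000/21 + 100*π.
||u||_{H^1}^2 = (80/21 + 29*π/2) + (2000/21 + 100*π) = 2080/21 + 229*π/2.


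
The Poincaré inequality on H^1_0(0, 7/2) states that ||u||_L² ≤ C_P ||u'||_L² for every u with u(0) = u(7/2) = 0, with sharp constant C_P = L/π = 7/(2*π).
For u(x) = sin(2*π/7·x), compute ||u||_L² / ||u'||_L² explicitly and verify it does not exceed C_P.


||u||_L² / ||u'||_L² = 7/(2*π) = C_P.

u(x) = sin(2*π/7·x), so u'(x) = 2*π*cos(2*π*x/7)/7.
Writing u(x) = A·sin(kπx/L) with A = 1 and k = 1, use ∫_0^L sin²(kπx/L) dx = L/2 and ∫_0^L cos²(kπx/L) dx = L/2.
u² = 1·sin²(2*π/7·x) and (u')² = 4*π^2/49·cos²(2*π/7·x), and each of sin², cos² integrates to L/2 = 7/4 over (0, 7/2).
∫_0^7/2 u² dx = 7/4, so ||u||_L² = sqrt(7)/2.
∫_0^7/2 (u')² dx = π^2/7, so ||u'||_L² = sqrt(7)*π/7.
Ratio ||u||_L² / ||u'||_L² = 7/(2*π).
Sharp Poincaré constant on H^1_0(0, 7/2) is C_P = L/π = 7/(2*π), achieved by sin(2*π/7·x).
This is the k = 1 eigenfunction (up to amplitude), so the ratio equals the sharp Poincaré constant exactly.


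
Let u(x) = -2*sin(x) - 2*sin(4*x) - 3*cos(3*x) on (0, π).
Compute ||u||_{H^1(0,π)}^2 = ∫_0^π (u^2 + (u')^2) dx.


||u||_{H^1(0,π)}^2 = 960/7 + 83*π

u'(x) = 9*sin(3*x) - 2*cos(x) - 8*cos(4*x).
Expand u² and (u')² and integrate term by term on (0, π), using: for integers n ≥ 1, ∫_0^π sin²(nx) dx = ∫_0^π cos²(nx) dx = π/2; for n ≠ n', ∫_0^π sin(nx)sin(n'x) dx = ∫_0^π cos(nx)cos(n'x) dx = 0; and by product-to-sum, ∫_0^π sin(nx)cos(n'x) dx = ½∫_0^π [sin((n+n')x) + sin((n−n')x)] dx, which is 0 when n+n' is even and 2n/(n²−n'²) when n+n' is odd (it need not vanish on (0, π)).
  u² squared terms: (-3)²·∫cos(3x)² dx = 9·π/2 = 9*π/2;  (-2)²·∫sin(x)² dx = 4·π/2 = 2*π;  (-2)²·∫sin(4x)² dx = 4·π/2 = 2*π.
  u² cross terms: 2·(-3)·(-2)·∫cos(3x)·sin(x) dx = 12·(0) = 0;  2·(-3)·(-2)·∫cos(3x)·sin(4x) dx = 12·(8/7) = 96/7;  2·(-2)·(-2)·∫sin(x)·sin(4x) dx = 8·(0) = 0.
  So ∫_0^π u² dx = 9*π/2 + 2*π + 2*π + 0 + 96/7 + 0 = 96/7 + 17*π/2.
  (u')² squared terms: (-8)²·∫cos(4x)² dx = 64·π/2 = 32*π;  (-2)²·∫cos(x)² dx = 4·π/2 = 2*π;  (9)²·∫sin(3x)² dx = 81·π/2 = 81*π/2.
  (u')² cross terms: 2·(-8)·(-2)·∫cos(4x)·cos(x) dx = 32·(0) = 0;  2·(-8)·(9)·∫cos(4x)·sin(3x) dx = -144·(-6/7) = 864/7;  2·(-2)·(9)·∫cos(x)·sin(3x) dx = -36·(0) = 0.
  So ∫_0^π (u')² dx = 32*π + 2*π + 81*π/2 + 0 + 864/7 + 0 = 864/7 + 149*π/2.
||u||_{H^1}^2 = (96/7 + 17*π/2) + (864/7 + 149*π/2) = 960/7 + 83*π.


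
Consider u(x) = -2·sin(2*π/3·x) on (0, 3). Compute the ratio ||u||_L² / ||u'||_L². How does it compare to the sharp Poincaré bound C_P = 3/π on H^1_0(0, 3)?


||u||_L² / ||u'||_L² = 3/(2*π) < C_P = 3/π.

u(x) = -2·sin(2*π/3·x), so u'(x) = -4*π*cos(2*π*x/3)/3.
Writing u(x) = A·sin(kπx/L) with A = -2 and k = 2, use ∫_0^L sin²(kπx/L) dx = L/2 and ∫_0^L cos²(kπx/L) dx = L/2.
u² = 4·sin²(2*π/3·x) and (u')² = 16*π^2/9·cos²(2*π/3·x), and each of sin², cos² integrates to L/2 = 3/2 over (0, 3).
∫_0^3 u² dx = 6, so ||u||_L² = sqrt(6).
∫_0^3 (u')² dx = 8*π^2/3, so ||u'||_L² = 2*sqrt(6)*π/3.
Ratio ||u||_L² / ||u'||_L² = 3/(2*π).
Sharp Poincaré constant on H^1_0(0, 3) is C_P = L/π = 3/π, achieved by sin(π/3·x).
This is the k = 2 harmonic; the ratio L/(kπ) is strictly less than C_P = L/π, consistent with the sharp inequality ||u||_L² ≤ C_P ||u'||_L².


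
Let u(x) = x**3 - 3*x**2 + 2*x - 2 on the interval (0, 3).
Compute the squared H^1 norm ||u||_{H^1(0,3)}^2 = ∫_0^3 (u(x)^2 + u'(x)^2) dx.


||u||_{H^1}^2 = 1947/35

The H^1 norm (squared) on an interval (0, L) is
  ||u||_{H^1}^2 = ∫_0^L u(x)^2 dx + ∫_0^L u'(x)^2 dx.
Compute u'(x) = 3*x**2 - 6*x + 2.
Then u(x)^2 = x**6 - 6*x**5 + 13*x**4 - 16*x**3 + 16*x**2 - 8*x + 4 and u'(x)^2 = 9*x**4 - 36*x**3 + 48*x**2 - 24*x + 4.
Integrate each monomial from 0 to 3 using ∫_0^3 c·x^n dx = c·3^(n+1)/(n+1):
  ∫_0^3 u(x)^2 dx = ∫_0^3 (x^6 - 6*x^5 + 13*x^4 - 16*x^3 + 16*x^2 - 8*x + 4) dx. Term by term:
    ∫_0^3 x^6 dx = 2187/7;  ∫_0^3 -6*x^5 dx = -729;  ∫_0^3 13*x^4 dx = 3159/5;
    ∫_0^3 -16*x^3 dx = -324;  ∫_0^3 16*x^2 dx = 144;  ∫_0^3 -8*x dx = -36;
    ∫_0^3 4 dx = 12.
  Sum: 2187/7 − 729 + 3159/5 − 324 + 144 − 36 + 12 = 393/35.
  ∫_0^3 u'(x)^2 dx = ∫_0^3 (9*x^4 - 36*x^3 + 48*x^2 - 24*x + 4) dx. Term by term:
    ∫_0^3 9*x^4 dx = 2187/5;  ∫_0^3 -36*x^3 dx = -729;  ∫_0^3 48*x^2 dx = 432;
    ∫_0^3 -24*x dx = -108;  ∫_0^3 4 dx = 12.
  Sum: 2187/5 − 729 + 432 − 108 + 12 = 222/5.
Adding: ||u||_{H^1}^2 = 393/35 + 222/5 = 1947/35.


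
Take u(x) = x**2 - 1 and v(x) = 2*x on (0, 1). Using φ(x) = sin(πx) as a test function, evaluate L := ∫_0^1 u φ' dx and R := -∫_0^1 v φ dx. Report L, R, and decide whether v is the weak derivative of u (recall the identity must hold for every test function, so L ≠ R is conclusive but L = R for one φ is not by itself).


LHS = -2/π, RHS = -2/π. Yes, v = u' weakly.

u(x) = x**2 - 1, classical derivative u'(x) = 2*x.
φ(x) = sin(πx), so φ'(x) = π*cos(π*x).
Note φ(0) = φ(1) = 0, so the boundary term u·φ vanishes.
LHS = ∫_0^1 u(x) φ'(x) dx = ∫_0^1 (π*x^2*cos(π*x) - π*cos(π*x)) dx. Term by term:
  ∫_0^1 -π*cos(π*x) dx = 0;  ∫_0^1 π*x^2*cos(π*x) dx = -2/π.
Sum: 0 − 2/π = -2/π.
So LHS = -2/π.
∫_0^1 v(x) φ(x) dx = ∫_0^1 (2*x*sin(π*x)) dx. Term by term:
  ∫_0^1 2*x*sin(π*x) dx = 2/π.
So RHS = -∫_0^1 v(x) φ(x) dx = -2/π.
LHS = RHS, so the identity holds for this test φ.
Moreover u is smooth here and v(x) = u'(x) = 2*x pointwise, so the identity holds for every test function. Hence v is the weak derivative of u.


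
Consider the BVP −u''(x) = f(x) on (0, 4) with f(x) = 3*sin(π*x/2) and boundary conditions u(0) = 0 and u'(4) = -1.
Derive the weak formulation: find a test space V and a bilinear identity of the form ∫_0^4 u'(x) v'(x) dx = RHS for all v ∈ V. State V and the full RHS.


V = {v ∈ H^1(0, 4) : v(0) = 0} (test functions vanish at x = 0 where u is specified); weak form: ∫_0^4 u'v' dx = ∫_0^4 (3*sin(π*x/2)) v dx − v(4) for all v ∈ V.

Multiply both sides by a test function v and integrate from 0 to 4:
  ∫_0^4 −u''(x) v(x) dx = ∫_0^4 f(x) v(x) dx.
Integrate the LHS by parts once:
  ∫_0^4 −u'' v dx = −[u'(x) v(x)]_0^4 + ∫_0^4 u'(x) v'(x) dx.
Thus ∫_0^4 u'(x) v'(x) dx = ∫_0^4 f(x) v(x) dx + [u'(x) v(x)]_0^4.
Choose V so that boundary terms are either known or forced to vanish.
Mixed BC: u(0) = 0 (Dirichlet) and u'(4) = -1 (Neumann). Define V = {v ∈ H^1(0, 4) : v(0) = 0}. Then [u' v]_0^4 = u'(4)·v(4) − u'(0)·0 = − v(4).
Weak formulation: find u (satisfying any essential BC) such that ∫_0^4 u'(x) v'(x) dx = ∫_0^4 f v dx − v(4) for all v ∈ V (Dirichlet at 0 absorbed into V; Neumann datum at x = 4 contributes the boundary term).
Substituting f(x) = 3*sin(π*x/2), the right-hand side is ∫_0^4 (3*sin(π*x/2)) v dx − v(4).


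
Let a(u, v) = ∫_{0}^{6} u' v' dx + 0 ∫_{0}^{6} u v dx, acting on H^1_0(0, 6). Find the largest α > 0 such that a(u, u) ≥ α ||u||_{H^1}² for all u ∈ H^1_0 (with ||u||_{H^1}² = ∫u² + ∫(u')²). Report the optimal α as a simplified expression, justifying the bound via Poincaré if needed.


α = π^2/(π^2 + 36)

Coercivity of a(·,·) on H^1_0(0, 6) means a(u, u) ≥ α ||u||_{H^1}² for every u ∈ H^1_0.
The interval has length L = 6, and Poincaré/coercivity depend only on L. Here a(u, u) = ∫(u')² + (0)·∫u².
Here c = 0, so a(u,u) = ∫(u')² alone. The condition a(u,u) ≥ α||u||_{H^1}² reads (1−α)∫(u')² ≥ (α−c)∫u². Any admissible α is ≤ 1 (rapidly oscillating u have ∫u²/∫(u')² → 0), and α = 1 would force 0 ≥ (1−c)∫u², impossible since c < 1; so 1−α > 0. By the sharp Poincaré inequality on H^1_0 of an interval of length L, ∫(u')² ≥ (π/L)²∫u² with equality for the first sine mode sin(π(x−x₀)/L) (x₀ the left endpoint), so the inequality holds for all u iff (1−α)(π/L)² ≥ α − c, i.e. α ≤ ((π/L)² + c)/((π/L)² + 1) = (1 + c(L/π)²)/(1 + (L/π)²). (Direct route, valid since c ≤ 0: Poincaré gives c∫u² ≥ c(L/π)²∫(u')², so a(u,u) ≥ (1 + c(L/π)²)∫(u')², while ||u||_{H^1}² ≤ (1 + (L/π)²)∫(u')²; dividing yields the same α.) With (π/L)² = π^2/36 and c = 0, the largest admissible constant is α = ((π/L)² + c)/((π/L)² + 1).
Simplifying, α = π^2/(π^2 + 36).


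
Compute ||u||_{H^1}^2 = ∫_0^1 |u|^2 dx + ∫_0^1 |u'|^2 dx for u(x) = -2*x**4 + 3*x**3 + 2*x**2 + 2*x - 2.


||u||_{H^1}^2 = 18961/630

The H^1 norm (squared) on an interval (0, L) is
  ||u||_{H^1}^2 = ∫_0^L u(x)^2 dx + ∫_0^L u'(x)^2 dx.
Compute u'(x) = -8*x**3 + 9*x**2 + 4*x + 2.
Then u(x)^2 = 4*x**8 - 12*x**7 + x**6 + 4*x**5 + 24*x**4 - 4*x**3 - 4*x**2 - 8*x + 4 and u'(x)^2 = 64*x**6 - 144*x**5 + 17*x**4 + 40*x**3 + 52*x**2 + 16*x + 4.
Integrate each monomial from 0 to 1 using ∫_0^1 c·x^n dx = c·1^(n+1)/(n+1):
  ∫_0^1 u(x)^2 dx = ∫_0^1 (4*x^8 - 12*x^7 + x^6 + 4*x^5 + 24*x^4 - 4*x^3 - 4*x^2 - 8*x + 4) dx. Term by term:
    ∫_0^1 4*x^8 dx = 4/9;  ∫_0^1 -12*x^7 dx = -3/2;  ∫_0^1 x^6 dx = 1/7;
    ∫_0^1 4*x^5 dx = 2/3;  ∫_0^1 24*x^4 dx = 24/5;  ∫_0^1 -4*x^3 dx = -1;
    ∫_0^1 -4*x^2 dx = -4/3;  ∫_0^1 -8*x dx = -4;  ∫_0^1 4 dx = 4.
  Sum: 4/9 − 3/2 + 1/7 + 2/3 + 24/5 − 1 − 4/3 − 4 + 4 = 1399/630.
  ∫_0^1 u'(x)^2 dx = ∫_0^1 (64*x^6 - 144*x^5 + 17*x^4 + 40*x^3 + 52*x^2 + 16*x + 4) dx. Term by term:
    ∫_0^1 64*x^6 dx = 64/7;  ∫_0^1 -144*x^5 dx = -24;  ∫_0^1 17*x^4 dx = 17/5;
    ∫_0^1 40*x^3 dx = 10;  ∫_0^1 52*x^2 dx = 52/3;  ∫_0^1 16*x dx = 8;
    ∫_0^1 4 dx = 4.
  Sum: 64/7 − 24 + 17/5 + 10 + 52/3 + 8 + 4 = 2927/105.
Adding: ||u||_{H^1}^2 = 1399/630 + 2927/105 = 18961/630.


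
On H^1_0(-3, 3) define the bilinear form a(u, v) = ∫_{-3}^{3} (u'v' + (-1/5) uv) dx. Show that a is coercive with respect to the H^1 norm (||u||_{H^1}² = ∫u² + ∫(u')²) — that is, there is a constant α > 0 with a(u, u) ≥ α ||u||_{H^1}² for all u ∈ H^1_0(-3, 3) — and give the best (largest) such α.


α = (-36/5 + π^2)/(π^2 + 36)

Coercivity of a(·,·) on H^1_0(-3, 3) means a(u, u) ≥ α ||u||_{H^1}² for every u ∈ H^1_0.
The interval has length L = 6, and Poincaré/coercivity depend only on L. Here a(u, u) = ∫(u')² + (-1/5)·∫u².
Here c = -1/5 < 0 with |c| < (π/L)² = π^2/36, so coercivity still holds. The condition a(u,u) ≥ α||u||_{H^1}² reads (1−α)∫(u')² ≥ (α−c)∫u². Any admissible α is ≤ 1 (rapidly oscillating u have ∫u²/∫(u')² → 0), and α = 1 would force 0 ≥ (1−c)∫u², impossible since c < 1; so 1−α > 0. By the sharp Poincaré inequality on H^1_0 of an interval of length L, ∫(u')² ≥ (π/L)²∫u² with equality for the first sine mode sin(π(x−x₀)/L) (x₀ the left endpoint), so the inequality holds for all u iff (1−α)(π/L)² ≥ α − c, i.e. α ≤ ((π/L)² + c)/((π/L)² + 1) = (1 + c(L/π)²)/(1 + (L/π)²). (Direct route, valid since c ≤ 0: Poincaré gives c∫u² ≥ c(L/π)²∫(u')², so a(u,u) ≥ (1 + c(L/π)²)∫(u')², while ||u||_{H^1}² ≤ (1 + (L/π)²)∫(u')²; dividing yields the same α.) With (π/L)² = π^2/36 and c = -1/5, the largest admissible constant is α = ((π/L)² + c)/((π/L)² + 1).
Simplifying, α = (-36/5 + π^2)/(π^2 + 36).


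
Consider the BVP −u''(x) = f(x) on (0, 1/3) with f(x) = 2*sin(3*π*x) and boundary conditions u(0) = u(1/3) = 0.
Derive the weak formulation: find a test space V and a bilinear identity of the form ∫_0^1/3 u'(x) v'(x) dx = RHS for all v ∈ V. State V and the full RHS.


V = H^1_0(0, 1/3) (so v(0) = v(1/3) = 0); weak form: ∫_0^1/3 u'v' dx = ∫_0^1/3 (2*sin(3*π*x)) v dx for all v ∈ V.

Multiply both sides by a test function v and integrate from 0 to 1/3:
  ∫_0^1/3 −u''(x) v(x) dx = ∫_0^1/3 f(x) v(x) dx.
Integrate the LHS by parts once:
  ∫_0^1/3 −u'' v dx = −[u'(x) v(x)]_0^1/3 + ∫_0^1/3 u'(x) v'(x) dx.
Thus ∫_0^1/3 u'(x) v'(x) dx = ∫_0^1/3 f(x) v(x) dx + [u'(x) v(x)]_0^1/3.
Choose V so that boundary terms are either known or forced to vanish.
u is Dirichlet: u(0) = u(1/3) = 0. Let V = H^1_0(0, 1/3); then v(0) = v(1/3) = 0, and [u' v]_0^1/3 = 0.
Weak formulation: find u (satisfying any essential BC) such that ∫_0^1/3 u'(x) v'(x) dx = ∫_0^1/3 f v dx for all v ∈ V.
Substituting f(x) = 2*sin(3*π*x), the right-hand side is ∫_0^1/3 (2*sin(3*π*x)) v dx.


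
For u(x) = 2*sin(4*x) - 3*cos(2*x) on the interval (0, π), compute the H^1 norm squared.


||u||_{H^1(0,π)}^2 = 113*π/2

u'(x) = 6*sin(2*x) + 8*cos(4*x).
Expand u² and (u')² and integrate term by term on (0, π), using: for integers n ≥ 1, ∫_0^π sin²(nx) dx = ∫_0^π cos²(nx) dx = π/2; for n ≠ n', ∫_0^π sin(nx)sin(n'x) dx = ∫_0^π cos(nx)cos(n'x) dx = 0; and by product-to-sum, ∫_0^π sin(nx)cos(n'x) dx = ½∫_0^π [sin((n+n')x) + sin((n−n')x)] dx, which is 0 when n+n' is even and 2n/(n²−n'²) when n+n' is odd (it need not vanish on (0, π)).
  u² squared terms: (-3)²·∫cos(2x)² dx = 9·π/2 = 9*π/2;  (2)²·∫sin(4x)² dx = 4·π/2 = 2*π.
  u² cross terms: 2·(-3)·(2)·∫cos(2x)·sin(4x) dx = -12·(0) = 0.
  So ∫_0^π u² dx = 9*π/2 + 2*π + 0 = 13*π/2.
  (u')² squared terms: (6)²·∫sin(2x)² dx = 36·π/2 = 18*π;  (8)²·∫cos(4x)² dx = 64·π/2 = 32*π.
  (u')² cross terms: 2·(6)·(8)·∫sin(2x)·cos(4x) dx = 96·(0) = 0.
  So ∫_0^π (u')² dx = 18*π + 32*π + 0 = 50*π.
||u||_{H^1}^2 = (13*π/2) + (50*π) = 113*π/2.


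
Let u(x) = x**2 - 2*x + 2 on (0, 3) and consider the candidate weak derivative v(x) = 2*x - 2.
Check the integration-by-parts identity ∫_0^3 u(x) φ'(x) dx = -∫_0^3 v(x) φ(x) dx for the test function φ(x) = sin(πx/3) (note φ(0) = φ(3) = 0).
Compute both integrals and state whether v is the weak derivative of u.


LHS = -6/π, RHS = -6/π. Yes, v = u' weakly.

u(x) = x**2 - 2*x + 2, classical derivative u'(x) = 2*x - 2.
φ(x) = sin(πx/3), so φ'(x) = π*cos(π*x/3)/3.
Note φ(0) = φ(3) = 0, so the boundary term u·φ vanishes.
LHS = ∫_0^3 u(x) φ'(x) dx = ∫_0^3 (π*x^2*cos(π*x/3)/3 - 2*π*x*cos(π*x/3)/3 + 2*π*cos(π*x/3)/3) dx. Term by term:
  ∫_0^3 2*π*cos(π*x/3)/3 dx = 0;  ∫_0^3 -2*π*x*cos(π*x/3)/3 dx = 12/π;  ∫_0^3 π*x^2*cos(π*x/3)/3 dx = -18/π.
Sum: 0 + 12/π − 18/π = -6/π.
So LHS = -6/π.
∫_0^3 v(x) φ(x) dx = ∫_0^3 (2*x*sin(π*x/3) - 2*sin(π*x/3)) dx. Term by term:
  ∫_0^3 -2*sin(π*x/3) dx = -12/π;  ∫_0^3 2*x*sin(π*x/3) dx = 18/π.
Sum: -12/π + 18/π = 6/π.
So RHS = -∫_0^3 v(x) φ(x) dx = -6/π.
LHS = RHS, so the identity holds for this test φ.
Moreover u is smooth here and v(x) = u'(x) = 2*x - 2 pointwise, so the identity holds for every test function. Hence v is the weak derivative of u.


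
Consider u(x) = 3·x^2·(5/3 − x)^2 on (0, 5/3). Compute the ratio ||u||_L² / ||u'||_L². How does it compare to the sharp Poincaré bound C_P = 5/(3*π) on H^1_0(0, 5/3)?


||u||_L² / ||u'||_L² = 5*sqrt(3)/18 < C_P = 5/(3*π).

u(x) = 3·x^2·(5/3 − x)^2, so u'(x) = 2*x*(3*x - 5)*(6*x - 5)/3.
u(x) = 3·x^2·(5/3 − x)^2 vanishes at x = 0 and x = 5/3, so u ∈ H^1_0(0, 5/3). Differentiate via the product rule and integrate the resulting polynomials term by term.
  ∫_0^5/3 u² dx = ∫_0^5/3 (9*x^8 - 60*x^7 + 150*x^6 - 500*x^5/3 + 625*x^4/9) dx. Term by term:
    ∫_0^5/3 9*x^8 dx = 1953125/19683;  ∫_0^5/3 -60*x^7 dx = -1953125/4374;  ∫_0^5/3 150*x^6 dx = 3906250/5103;
    ∫_0^5/3 -500*x^5/3 dx = -3906250/6561;  ∫_0^5/3 625*x^4/9 dx = 390625/2187.
  Sum: 1953125/19683 − 1953125/4374 + 3906250/5103 − 3906250/6561 + 390625/2187 = 390625/275562.
  ∫_0^5/3 (u')² dx = ∫_0^5/3 (144*x^6 - 720*x^5 + 1300*x^4 - 1000*x^3 + 2500*x^2/9) dx. Term by term:
    ∫_0^5/3 144*x^6 dx = 1250000/1701;  ∫_0^5/3 -720*x^5 dx = -625000/243;  ∫_0^5/3 1300*x^4 dx = 812500/243;
    ∫_0^5/3 -1000*x^3 dx = -156250/81;  ∫_0^5/3 2500*x^2/9 dx = 312500/729.
  Sum: 1250000/1701 − 625000/243 + 812500/243 − 156250/81 + 312500/729 = 31250/5103.
∫_0^5/3 u² dx = 390625/275562, so ||u||_L² = 625*sqrt(42)/3402.
∫_0^5/3 (u')² dx = 31250/5103, so ||u'||_L² = 125*sqrt(14)/189.
Ratio ||u||_L² / ||u'||_L² = 5*sqrt(3)/18.
Sharp Poincaré constant on H^1_0(0, 5/3) is C_P = L/π = 5/(3*π), achieved by sin(3*π/5·x).
A polynomial bump cannot attain the sharp Poincaré constant (only the first sine eigenfunction does), so the ratio is strictly less than C_P, consistent with ||u||_L² ≤ C_P ||u'||_L².


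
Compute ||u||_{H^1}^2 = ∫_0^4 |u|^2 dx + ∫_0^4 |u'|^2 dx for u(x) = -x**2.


||u||_{H^1}^2 = 4352/15

The H^1 norm (squared) on an interval (0, L) is
  ||u||_{H^1}^2 = ∫_0^L u(x)^2 dx + ∫_0^L u'(x)^2 dx.
Compute u'(x) = -2*x.
Then u(x)^2 = x**4 and u'(x)^2 = 4*x**2.
Integrate each monomial from 0 to 4 using ∫_0^4 c·x^n dx = c·4^(n+1)/(n+1):
  ∫_0^4 u(x)^2 dx = ∫_0^4 (x^4) dx. Term by term:
    ∫_0^4 x^4 dx = 1024/5.
  ∫_0^4 u'(x)^2 dx = ∫_0^4 (4*x^2) dx. Term by term:
    ∫_0^4 4*x^2 dx = 256/3.
Adding: ||u||_{H^1}^2 = 1024/5 + 256/3 = 4352/15.


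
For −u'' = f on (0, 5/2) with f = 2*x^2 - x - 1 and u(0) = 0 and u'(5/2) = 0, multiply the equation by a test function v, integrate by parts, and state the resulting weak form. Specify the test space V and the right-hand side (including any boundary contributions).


V = {v ∈ H^1(0, 5/2) : v(0) = 0} (test functions vanish at x = 0 where u is specified); weak form: ∫_0^5/2 u'v' dx = ∫_0^5/2 (2*x^2 - x - 1) v dx for all v ∈ V.

Multiply both sides by a test function v and integrate from 0 to 5/2:
  ∫_0^5/2 −u''(x) v(x) dx = ∫_0^5/2 f(x) v(x) dx.
Integrate the LHS by parts once:
  ∫_0^5/2 −u'' v dx = −[u'(x) v(x)]_0^5/2 + ∫_0^5/2 u'(x) v'(x) dx.
Thus ∫_0^5/2 u'(x) v'(x) dx = ∫_0^5/2 f(x) v(x) dx + [u'(x) v(x)]_0^5/2.
Choose V so that boundary terms are either known or forced to vanish.
Mixed BC: u(0) = 0 (Dirichlet) and u'(5/2) = 0 (Neumann). Define V = {v ∈ H^1(0, 5/2) : v(0) = 0}. Then [u' v]_0^5/2 = u'(5/2)·v(5/2) − u'(0)·0 = 0.
Weak formulation: find u (satisfying any essential BC) such that ∫_0^5/2 u'(x) v'(x) dx = ∫_0^5/2 f v dx for all v ∈ V (Dirichlet at 0 absorbed into V; the Neumann datum at x = 5/2 is zero, so no boundary term remains).
Substituting f(x) = 2*x^2 - x - 1, the right-hand side is ∫_0^5/2 (2*x^2 - x - 1) v dx.


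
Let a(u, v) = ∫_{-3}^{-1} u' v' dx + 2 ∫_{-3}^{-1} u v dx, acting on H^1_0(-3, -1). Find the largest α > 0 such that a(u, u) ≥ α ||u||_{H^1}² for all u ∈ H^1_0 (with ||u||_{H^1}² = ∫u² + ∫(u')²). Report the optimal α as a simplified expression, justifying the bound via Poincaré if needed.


α = 1

Coercivity of a(·,·) on H^1_0(-3, -1) means a(u, u) ≥ α ||u||_{H^1}² for every u ∈ H^1_0.
The interval has length L = 2, and Poincaré/coercivity depend only on L. Here a(u, u) = ∫(u')² + (2)·∫u².
Here c = 2 ≥ 1, so a(u,u) = ∫(u')² + c∫u² ≥ ∫(u')² + ∫u² = ||u||_{H^1}², i.e. α = 1 works. No larger α is possible: a(u,u) ≥ α||u||_{H^1}² means (1−α)∫(u')² ≥ (α−c)∫u², and for the modes u_n = sin(nπ(x−x₀)/L) (x₀ the left endpoint) one has ∫u_n²/∫(u_n')² = (L/(nπ))² → 0, so a(u_n,u_n)/||u_n||_{H^1}² → 1. Hence the optimal constant is α = 1.
Therefore α = 1.


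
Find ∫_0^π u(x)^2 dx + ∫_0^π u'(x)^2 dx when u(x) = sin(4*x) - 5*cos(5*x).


||u||_{H^1(0,π)}^2 = 2080/9 + 667*π/2

u'(x) = 25*sin(5*x) + 4*cos(4*x).
Expand u² and (u')² and integrate term by term on (0, π), using: for integers n ≥ 1, ∫_0^π sin²(nx) dx = ∫_0^π cos²(nx) dx = π/2; for n ≠ n', ∫_0^π sin(nx)sin(n'x) dx = ∫_0^π cos(nx)cos(n'x) dx = 0; and by product-to-sum, ∫_0^π sin(nx)cos(n'x) dx = ½∫_0^π [sin((n+n')x) + sin((n−n')x)] dx, which is 0 when n+n' is even and 2n/(n²−n'²) when n+n' is odd (it need not vanish on (0, π)).
  u² squared terms: (-5)²·∫cos(5x)² dx = 25·π/2 = 25*π/2;  (1)²·∫sin(4x)² dx = 1·π/2 = π/2.
  u² cross terms: 2·(-5)·(1)·∫cos(5x)·sin(4x) dx = -10·(-8/9) = 80/9.
  So ∫_0^π u² dx = 25*π/2 + π/2 + 80/9 = 80/9 + 13*π.
  (u')² squared terms: (4)²·∫cos(4x)² dx = 16·π/2 = 8*π;  (25)²·∫sin(5x)² dx = 625·π/2 = 625*π/2.
  (u')² cross terms: 2·(4)·(25)·∫cos(4x)·sin(5x) dx = 200·(10/9) = 2000/9.
  So ∫_0^π (u')² dx = 8*π + 625*π/2 + 2000/9 = 2000/9 + 641*π/2.
||u||_{H^1}^2 = (80/9 + 13*π) + (2000/9 + 641*π/2) = 2080/9 + 667*π/2.


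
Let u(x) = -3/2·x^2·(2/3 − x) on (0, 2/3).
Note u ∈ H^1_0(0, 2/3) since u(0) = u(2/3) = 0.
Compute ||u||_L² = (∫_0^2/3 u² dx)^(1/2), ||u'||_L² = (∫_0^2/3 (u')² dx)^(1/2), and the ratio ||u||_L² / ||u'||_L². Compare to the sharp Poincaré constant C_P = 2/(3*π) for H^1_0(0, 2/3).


||u||_L² / ||u'||_L² = sqrt(14)/21 < C_P = 2/(3*π).

u(x) = -3/2·x^2·(2/3 − x), so u'(x) = x*(9*x - 4)/2.
u(x) = -3/2·x^2·(2/3 − x) vanishes at x = 0 and x = 2/3, so u ∈ H^1_0(0, 2/3). Differentiate via the product rule and integrate the resulting polynomials term by term.
  ∫_0^2/3 u² dx = ∫_0^2/3 (9*x^6/4 - 3*x^5 + x^4) dx. Term by term:
    ∫_0^2/3 9*x^6/4 dx = 32/1701;  ∫_0^2/3 -3*x^5 dx = -32/729;  ∫_0^2/3 x^4 dx = 32/1215.
  Sum: 32/1701 − 32/729 + 32/1215 = 32/25515.
  ∫_0^2/3 (u')² dx = ∫_0^2/3 (81*x^4/4 - 18*x^3 + 4*x^2) dx. Term by term:
    ∫_0^2/3 81*x^4/4 dx = 8/15;  ∫_0^2/3 -18*x^3 dx = -8/9;  ∫_0^2/3 4*x^2 dx = 32/81.
  Sum: 8/15 − 8/9 + 32/81 = 16/405.
∫_0^2/3 u² dx = 32/25515, so ||u||_L² = 4*sqrt(70)/945.
∫_0^2/3 (u')² dx = 16/405, so ||u'||_L² = 4*sqrt(5)/45.
Ratio ||u||_L² / ||u'||_L² = sqrt(14)/21.
Sharp Poincaré constant on H^1_0(0, 2/3) is C_P = L/π = 2/(3*π), achieved by sin(3*π/2·x).
A polynomial bump cannot attain the sharp Poincaré constant (only the first sine eigenfunction does), so the ratio is strictly less than C_P, consistent with ||u||_L² ≤ C_P ||u'||_L².


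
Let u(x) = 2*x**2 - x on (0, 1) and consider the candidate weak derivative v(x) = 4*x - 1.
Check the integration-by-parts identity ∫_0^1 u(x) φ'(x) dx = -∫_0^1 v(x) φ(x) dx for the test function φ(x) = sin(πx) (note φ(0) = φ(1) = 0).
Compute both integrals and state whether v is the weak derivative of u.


LHS = -2/π, RHS = -2/π. Yes, v = u' weakly.

u(x) = 2*x**2 - x, classical derivative u'(x) = 4*x - 1.
φ(x) = sin(πx), so φ'(x) = π*cos(π*x).
Note φ(0) = φ(1) = 0, so the boundary term u·φ vanishes.
LHS = ∫_0^1 u(x) φ'(x) dx = ∫_0^1 (2*π*x^2*cos(π*x) - π*x*cos(π*x)) dx. Term by term:
  ∫_0^1 -π*x*cos(π*x) dx = 2/π;  ∫_0^1 2*π*x^2*cos(π*x) dx = -4/π.
Sum: 2/π − 4/π = -2/π.
So LHS = -2/π.
∫_0^1 v(x) φ(x) dx = ∫_0^1 (4*x*sin(π*x) - sin(π*x)) dx. Term by term:
  ∫_0^1 -sin(π*x) dx = -2/π;  ∫_0^1 4*x*sin(π*x) dx = 4/π.
Sum: -2/π + 4/π = 2/π.
So RHS = -∫_0^1 v(x) φ(x) dx = -2/π.
LHS = RHS, so the identity holds for this test φ.
Moreover u is smooth here and v(x) = u'(x) = 4*x - 1 pointwise, so the identity holds for every test function. Hence v is the weak derivative of u.


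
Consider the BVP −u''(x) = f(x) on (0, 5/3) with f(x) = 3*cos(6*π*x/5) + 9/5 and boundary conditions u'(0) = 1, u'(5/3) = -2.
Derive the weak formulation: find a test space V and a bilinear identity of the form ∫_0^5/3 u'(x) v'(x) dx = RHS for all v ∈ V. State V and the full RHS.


V = H^1(0, 5/3) (v unrestricted at boundary; u is determined up to an additive constant); weak form: ∫_0^5/3 u'v' dx = ∫_0^5/3 (3*cos(6*π*x/5) + 9/5) v dx − 2·v(5/3) − v(0) for all v ∈ V.

Multiply both sides by a test function v and integrate from 0 to 5/3:
  ∫_0^5/3 −u''(x) v(x) dx = ∫_0^5/3 f(x) v(x) dx.
Integrate the LHS by parts once:
  ∫_0^5/3 −u'' v dx = −[u'(x) v(x)]_0^5/3 + ∫_0^5/3 u'(x) v'(x) dx.
Thus ∫_0^5/3 u'(x) v'(x) dx = ∫_0^5/3 f(x) v(x) dx + [u'(x) v(x)]_0^5/3.
Choose V so that boundary terms are either known or forced to vanish.
u has inhomogeneous Neumann u'(0) = 1, u'(5/3) = -2. [u' v]_0^5/3 = (-2)·v(5/3) − (1)·v(0) = − 2·v(5/3) − v(0). Take V = H^1(0, 5/3); boundary term becomes part of RHS.
Weak formulation: find u (satisfying any essential BC) such that ∫_0^5/3 u'(x) v'(x) dx = ∫_0^5/3 f v dx − 2·v(5/3) − v(0) for all v ∈ V (Neumann data are natural BCs: they enter the RHS as boundary terms).
Substituting f(x) = 3*cos(6*π*x/5) + 9/5, the right-hand side is ∫_0^5/3 (3*cos(6*π*x/5) + 9/5) v dx − 2·v(5/3) − v(0).
Compatibility check (pure Neumann): taking v ≡ 1 ∈ V gives 0 = ∫_0^5/3 f dx + (-2) − (1), i.e. ∫_0^5/3 f dx must equal u'(0) − u'(5/3) = 3. Indeed ∫_0^5/3 (3*cos(6*π*x/5) + 9/5) dx = 3, so the data are compatible. The solution is then unique only up to an additive constant (fix it e.g. by requiring ∫_0^5/3 u dx = 0).


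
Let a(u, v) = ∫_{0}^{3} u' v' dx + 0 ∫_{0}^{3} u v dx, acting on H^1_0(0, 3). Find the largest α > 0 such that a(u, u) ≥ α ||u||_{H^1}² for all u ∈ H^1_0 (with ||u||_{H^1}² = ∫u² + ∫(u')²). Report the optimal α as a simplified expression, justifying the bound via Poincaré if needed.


α = π^2/(9 + π^2)

Coercivity of a(·,·) on H^1_0(0, 3) means a(u, u) ≥ α ||u||_{H^1}² for every u ∈ H^1_0.
The interval has length L = 3, and Poincaré/coercivity depend only on L. Here a(u, u) = ∫(u')² + (0)·∫u².
Here c = 0, so a(u,u) = ∫(u')² alone. The condition a(u,u) ≥ α||u||_{H^1}² reads (1−α)∫(u')² ≥ (α−c)∫u². Any admissible α is ≤ 1 (rapidly oscillating u have ∫u²/∫(u')² → 0), and α = 1 would force 0 ≥ (1−c)∫u², impossible since c < 1; so 1−α > 0. By the sharp Poincaré inequality on H^1_0 of an interval of length L, ∫(u')² ≥ (π/L)²∫u² with equality for the first sine mode sin(π(x−x₀)/L) (x₀ the left endpoint), so the inequality holds for all u iff (1−α)(π/L)² ≥ α − c, i.e. α ≤ ((π/L)² + c)/((π/L)² + 1) = (1 + c(L/π)²)/(1 + (L/π)²). (Direct route, valid since c ≤ 0: Poincaré gives c∫u² ≥ c(L/π)²∫(u')², so a(u,u) ≥ (1 + c(L/π)²)∫(u')², while ||u||_{H^1}² ≤ (1 + (L/π)²)∫(u')²; dividing yields the same α.) With (π/L)² = π^2/9 and c = 0, the largest admissible constant is α = ((π/L)² + c)/((π/L)² + 1).
Simplifying, α = π^2/(9 + π^2).


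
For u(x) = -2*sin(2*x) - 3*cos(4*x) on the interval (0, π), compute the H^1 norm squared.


||u||_{H^1(0,π)}^2 = 173*π/2

u'(x) = 12*sin(4*x) - 4*cos(2*x).
Expand u² and (u')² and integrate term by term on (0, π), using: for integers n ≥ 1, ∫_0^π sin²(nx) dx = ∫_0^π cos²(nx) dx = π/2; for n ≠ n', ∫_0^π sin(nx)sin(n'x) dx = ∫_0^π cos(nx)cos(n'x) dx = 0; and by product-to-sum, ∫_0^π sin(nx)cos(n'x) dx = ½∫_0^π [sin((n+n')x) + sin((n−n')x)] dx, which is 0 when n+n' is even and 2n/(n²−n'²) when n+n' is odd (it need not vanish on (0, π)).
  u² squared terms: (-3)²·∫cos(4x)² dx = 9·π/2 = 9*π/2;  (-2)²·∫sin(2x)² dx = 4·π/2 = 2*π.
  u² cross terms: 2·(-3)·(-2)·∫cos(4x)·sin(2x) dx = 12·(0) = 0.
  So ∫_0^π u² dx = 9*π/2 + 2*π + 0 = 13*π/2.
  (u')² squared terms: (-4)²·∫cos(2x)² dx = 16·π/2 = 8*π;  (12)²·∫sin(4x)² dx = 144·π/2 = 72*π.
  (u')² cross terms: 2·(-4)·(12)·∫cos(2x)·sin(4x) dx = -96·(0) = 0.
  So ∫_0^π (u')² dx = 8*π + 72*π + 0 = 80*π.
||u||_{H^1}^2 = (13*π/2) + (80*π) = 173*π/2.


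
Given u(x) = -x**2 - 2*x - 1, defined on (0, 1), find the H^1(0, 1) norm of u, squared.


||u||_{H^1}^2 = 233/15

The H^1 norm (squared) on an interval (0, L) is
  ||u||_{H^1}^2 = ∫_0^L u(x)^2 dx + ∫_0^L u'(x)^2 dx.
Compute u'(x) = -2*x - 2.
Then u(x)^2 = x**4 + 4*x**3 + 6*x**2 + 4*x + 1 and u'(x)^2 = 4*x**2 + 8*x + 4.
Integrate each monomial from 0 to 1 using ∫_0^1 c·x^n dx = c·1^(n+1)/(n+1):
  ∫_0^1 u(x)^2 dx = ∫_0^1 (x^4 + 4*x^3 + 6*x^2 + 4*x + 1) dx. Term by term:
    ∫_0^1 x^4 dx = 1/5;  ∫_0^1 4*x^3 dx = 1;  ∫_0^1 6*x^2 dx = 2;
    ∫_0^1 4*x dx = 2;  ∫_0^1 1 dx = 1.
  Sum: 1/5 + 1 + 2 + 2 + 1 = 31/5.
  ∫_0^1 u'(x)^2 dx = ∫_0^1 (4*x^2 + 8*x + 4) dx. Term by term:
    ∫_0^1 4*x^2 dx = 4/3;  ∫_0^1 8*x dx = 4;  ∫_0^1 4 dx = 4.
  Sum: 4/3 + 4 + 4 = 28/3.
Adding: ||u||_{H^1}^2 = 31/5 + 28/3 = 233/15.


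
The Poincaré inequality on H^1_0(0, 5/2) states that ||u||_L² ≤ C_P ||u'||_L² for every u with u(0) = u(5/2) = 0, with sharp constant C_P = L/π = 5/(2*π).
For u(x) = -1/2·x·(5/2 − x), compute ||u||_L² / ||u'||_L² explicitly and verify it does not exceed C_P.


||u||_L² / ||u'||_L² = sqrt(10)/4 < C_P = 5/(2*π).

u(x) = -1/2·x·(5/2 − x), so u'(x) = x - 5/4.
u(x) = -1/2·x·(5/2 − x) vanishes at x = 0 and x = 5/2, so u ∈ H^1_0(0, 5/2). Differentiate via the product rule and integrate the resulting polynomials term by term.
  ∫_0^5/2 u² dx = ∫_0^5/2 (x^4/4 - 5*x^3/4 + 25*x^2/16) dx. Term by term:
    ∫_0^5/2 x^4/4 dx = 625/128;  ∫_0^5/2 -5*x^3/4 dx = -3125/256;  ∫_0^5/2 25*x^2/16 dx = 3125/384.
  Sum: 625/128 − 3125/256 + 3125/384 = 625/768.
  ∫_0^5/2 (u')² dx = ∫_0^5/2 (x^2 - 5*x/2 + 25/16) dx. Term by term:
    ∫_0^5/2 x^2 dx = 125/24;  ∫_0^5/2 -5*x/2 dx = -125/16;  ∫_0^5/2 25/16 dx = 125/32.
  Sum: 125/24 − 125/16 + 125/32 = 125/96.
∫_0^5/2 u² dx = 625/768, so ||u||_L² = 25*sqrt(3)/48.
∫_0^5/2 (u')² dx = 125/96, so ||u'||_L² = 5*sqrt(30)/24.
Ratio ||u||_L² / ||u'||_L² = sqrt(10)/4.
Sharp Poincaré constant on H^1_0(0, 5/2) is C_P = L/π = 5/(2*π), achieved by sin(2*π/5·x).
A polynomial bump cannot attain the sharp Poincaré constant (only the first sine eigenfunction does), so the ratio is strictly less than C_P, consistent with ||u||_L² ≤ C_P ||u'||_L².


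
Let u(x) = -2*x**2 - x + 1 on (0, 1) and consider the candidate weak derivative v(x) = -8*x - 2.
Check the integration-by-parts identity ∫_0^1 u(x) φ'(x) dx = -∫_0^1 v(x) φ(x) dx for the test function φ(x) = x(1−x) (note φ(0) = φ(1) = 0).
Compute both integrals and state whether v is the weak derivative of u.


LHS = 1/2, RHS = 1. No, v is not the weak derivative of u.

u(x) = -2*x**2 - x + 1, classical derivative u'(x) = -4*x - 1.
φ(x) = x(1−x), so φ'(x) = 1 - 2*x.
Note φ(0) = φ(1) = 0, so the boundary term u·φ vanishes.
LHS = ∫_0^1 u(x) φ'(x) dx = ∫_0^1 (4*x^3 - 3*x + 1) dx. Term by term:
  ∫_0^1 4*x^3 dx = 1;  ∫_0^1 -3*x dx = -3/2;  ∫_0^1 1 dx = 1.
Sum: 1 − 3/2 + 1 = 1/2.
So LHS = 1/2.
∫_0^1 v(x) φ(x) dx = ∫_0^1 (8*x^3 - 6*x^2 - 2*x) dx. Term by term:
  ∫_0^1 8*x^3 dx = 2;  ∫_0^1 -6*x^2 dx = -2;  ∫_0^1 -2*x dx = -1.
Sum: 2 − 2 − 1 = -1.
So RHS = -∫_0^1 v(x) φ(x) dx = 1.
LHS − RHS = -1/2 ≠ 0, so the identity fails.
(For a valid weak derivative the identity must hold for EVERY test function, in particular this one. The failure shows v is NOT the weak derivative of u.)
Correct weak derivative would be u'(x) = -4*x - 1.


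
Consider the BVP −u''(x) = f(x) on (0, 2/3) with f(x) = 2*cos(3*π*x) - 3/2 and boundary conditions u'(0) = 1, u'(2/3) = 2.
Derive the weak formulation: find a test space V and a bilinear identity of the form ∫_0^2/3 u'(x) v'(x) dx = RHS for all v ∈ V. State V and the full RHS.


V = H^1(0, 2/3) (v unrestricted at boundary; u is determined up to an additive constant); weak form: ∫_0^2/3 u'v' dx = ∫_0^2/3 (2*cos(3*π*x) - 3/2) v dx + 2·v(2/3) − v(0) for all v ∈ V.

Multiply both sides by a test function v and integrate from 0 to 2/3:
  ∫_0^2/3 −u''(x) v(x) dx = ∫_0^2/3 f(x) v(x) dx.
Integrate the LHS by parts once:
  ∫_0^2/3 −u'' v dx = −[u'(x) v(x)]_0^2/3 + ∫_0^2/3 u'(x) v'(x) dx.
Thus ∫_0^2/3 u'(x) v'(x) dx = ∫_0^2/3 f(x) v(x) dx + [u'(x) v(x)]_0^2/3.
Choose V so that boundary terms are either known or forced to vanish.
u has inhomogeneous Neumann u'(0) = 1, u'(2/3) = 2. [u' v]_0^2/3 = (2)·v(2/3) − (1)·v(0) = 2·v(2/3) − v(0). Take V = H^1(0, 2/3); boundary term becomes part of RHS.
Weak formulation: find u (satisfying any essential BC) such that ∫_0^2/3 u'(x) v'(x) dx = ∫_0^2/3 f v dx + 2·v(2/3) − v(0) for all v ∈ V (Neumann data are natural BCs: they enter the RHS as boundary terms).
Substituting f(x) = 2*cos(3*π*x) - 3/2, the right-hand side is ∫_0^2/3 (2*cos(3*π*x) - 3/2) v dx + 2·v(2/3) − v(0).
Compatibility check (pure Neumann): taking v ≡ 1 ∈ V gives 0 = ∫_0^2/3 f dx + (2) − (1), i.e. ∫_0^2/3 f dx must equal u'(0) − u'(2/3) = -1. Indeed ∫_0^2/3 (2*cos(3*π*x) - 3/2) dx = -1, so the data are compatible. The solution is then unique only up to an additive constant (fix it e.g. by requiring ∫_0^2/3 u dx = 0).


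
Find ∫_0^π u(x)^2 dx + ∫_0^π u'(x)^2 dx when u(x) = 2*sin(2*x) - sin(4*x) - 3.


||u||_{H^1(0,π)}^2 = 55*π/2

u'(x) = 4*cos(2*x) - 4*cos(4*x).
Expand u² and (u')² and integrate term by term on (0, π), using: for integers n ≥ 1, ∫_0^π sin²(nx) dx = ∫_0^π cos²(nx) dx = π/2; for n ≠ n', ∫_0^π sin(nx)sin(n'x) dx = ∫_0^π cos(nx)cos(n'x) dx = 0; and by product-to-sum, ∫_0^π sin(nx)cos(n'x) dx = ½∫_0^π [sin((n+n')x) + sin((n−n')x)] dx, which is 0 when n+n' is even and 2n/(n²−n'²) when n+n' is odd (it need not vanish on (0, π)). For the constant mode: ∫_0^π 1 dx = π, ∫_0^π cos(nx) dx = 0, ∫_0^π sin(nx) dx = (1−(−1)^n)/n.
  u² squared terms: (-3)²·∫1 dx = 9·π = 9*π;  (-1)²·∫sin(4x)² dx = 1·π/2 = π/2;  (2)²·∫sin(2x)² dx = 4·π/2 = 2*π.
  u² cross terms: 2·(-3)·(-1)·∫1·sin(4x) dx = 6·(0) = 0;  2·(-3)·(2)·∫1·sin(2x) dx = -12·(0) = 0;  2·(-1)·(2)·∫sin(4x)·sin(2x) dx = -4·(0) = 0.
  So ∫_0^π u² dx = 9*π + π/2 + 2*π + 0 + 0 + 0 = 23*π/2.
  (u')² squared terms: (-4)²·∫cos(4x)² dx = 16·π/2 = 8*π;  (4)²·∫cos(2x)² dx = 16·π/2 = 8*π.
  (u')² cross terms: 2·(-4)·(4)·∫cos(4x)·cos(2x) dx = -32·(0) = 0.
  So ∫_0^π (u')² dx = 8*π + 8*π + 0 = 16*π.
||u||_{H^1}^2 = (23*π/2) + (16*π) = 55*π/2.
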